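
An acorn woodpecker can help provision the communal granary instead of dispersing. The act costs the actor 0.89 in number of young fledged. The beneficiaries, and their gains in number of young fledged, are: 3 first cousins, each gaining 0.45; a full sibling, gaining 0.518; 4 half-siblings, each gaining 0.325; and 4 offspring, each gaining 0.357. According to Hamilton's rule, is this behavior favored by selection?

Hamilton's rule: the trait is favored when the sum of r·B over every recipient exceeds the actor's cost C.
r to a first cousin = 0.125 (first cousins share one grandparent pair — two paths of length 4: r = 2·(1/2)^4 = 1/8).
r to a full sibling = 1/2 (full sibs share both parents — two paths of length 2: r = 2·(1/2)^2 = 1/2).
r to a half-sibling = 0.25 (half-sibs share one parent — one path of length 2: r = (1/2)^2 = 1/4).
r to an offspring = 0.5 (one parent–offspring link: r = (1/2)^1 = 1/2).
Summing one r·B term per recipient: 3·0.125·0.45 + 1·0.5·0.518 + 4·0.25·0.325 + 4·0.5·0.357 = 1.46675.
1.46675 > 0.89: the indirect benefit exceeds the cost.

Yes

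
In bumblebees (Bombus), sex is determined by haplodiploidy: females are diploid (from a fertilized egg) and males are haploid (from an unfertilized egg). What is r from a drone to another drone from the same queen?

0.5

Haploid brothers each carry a random half of the queen's diploid genome, so on average they share half: r = 1/2.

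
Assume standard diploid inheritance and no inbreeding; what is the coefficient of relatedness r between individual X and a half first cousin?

0.0625

Each parent–offspring link contributes a factor of 1/2, and independent paths through distinct common ancestors add.
Half first cousins share one grandparent — one path of length 4: r = (1/2)^4 = 1/16.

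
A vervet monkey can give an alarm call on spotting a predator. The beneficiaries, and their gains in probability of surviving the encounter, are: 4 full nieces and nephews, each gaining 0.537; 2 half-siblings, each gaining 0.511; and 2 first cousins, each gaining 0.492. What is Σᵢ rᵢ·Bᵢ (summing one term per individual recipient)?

0.9155

r to a full niece or nephew = 1/4 (full aunt/uncle↔niece/nephew: two paths of length 3 through the shared grandparent pair: r = 2·(1/2)^3 = 1/4).
r to a half-sibling = 1/4 (half-sibs share one parent — one path of length 2: r = (1/2)^2 = 1/4).
r to a first cousin = 1/8 (first cousins share one grandparent pair — two paths of length 4: r = 2·(1/2)^4 = 1/8).
Summing one r·B term per recipient: 4·0.25·0.537 + 2·0.25·0.511 + 2·0.125·0.492 = 0.9155.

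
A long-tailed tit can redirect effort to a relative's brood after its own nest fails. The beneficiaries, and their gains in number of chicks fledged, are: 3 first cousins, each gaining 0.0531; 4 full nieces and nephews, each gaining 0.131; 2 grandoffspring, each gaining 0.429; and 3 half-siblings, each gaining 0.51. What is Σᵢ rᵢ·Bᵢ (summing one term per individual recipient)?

r to a first cousin = 0.125 (first cousins share one grandparent pair — two paths of length 4: r = 2·(1/2)^4 = 1/8).
r to a full niece or nephew = 0.25 (full aunt/uncle↔niece/nephew: two paths of length 3 through the shared grandparent pair: r = 2·(1/2)^3 = 1/4).
r to a grandoffspring = 0.25 (two parent–offspring links: r = (1/2)^2 = 1/4).
r to a half-sibling = 0.25 (half-sibs share one parent — one path of length 2: r = (1/2)^2 = 1/4).
Summing one r·B term per recipient: 3·0.125·0.0531 + 4·0.25·0.131 + 2·0.25·0.429 + 3·0.25·0.51 = 0.7479125.

0.7479125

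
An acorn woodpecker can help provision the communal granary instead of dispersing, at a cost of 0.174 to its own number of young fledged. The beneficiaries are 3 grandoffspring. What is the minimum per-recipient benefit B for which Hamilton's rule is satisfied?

r to a grandoffspring = 1/4 (two parent–offspring links: r = (1/2)^2 = 1/4).
Hamilton's rule with n recipients of equal r: n·r·B > C, so B > C/(n·r) = 0.174/(3·0.25) = 0.232.

0.232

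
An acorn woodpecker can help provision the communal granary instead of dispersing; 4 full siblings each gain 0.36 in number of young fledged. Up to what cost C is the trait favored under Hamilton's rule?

r to a full sibling = 0.5 (full sibs share both parents — two paths of length 2: r = 2·(1/2)^2 = 1/2).
Hamilton's rule: n·r·B > C, so the trait is favored while C < n·r·B = 4·0.5·0.36 = 0.72.

0.72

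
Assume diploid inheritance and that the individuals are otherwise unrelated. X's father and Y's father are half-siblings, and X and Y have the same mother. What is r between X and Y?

0.3125

Relatedness sums over independent paths through distinct common ancestors.
X and Y are related in two ways: half first cousins through their fathers (r = 1/16) and half-sibs through their shared mother (r = 1/4).
r = 1/16 + 1/4 = 0.3125.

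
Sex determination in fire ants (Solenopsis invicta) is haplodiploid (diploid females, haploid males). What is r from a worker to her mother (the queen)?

0.5

One meiotic link between diploid queen and diploid daughter: r = 1/2.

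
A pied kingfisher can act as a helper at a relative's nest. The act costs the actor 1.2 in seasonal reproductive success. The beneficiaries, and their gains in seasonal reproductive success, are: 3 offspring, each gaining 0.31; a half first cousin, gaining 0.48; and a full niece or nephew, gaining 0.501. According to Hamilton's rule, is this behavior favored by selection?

Hamilton's rule: the trait is favored when the sum of r·B over every recipient exceeds the actor's cost C.
r to an offspring = 1/2 (one parent–offspring link: r = (1/2)^1 = 1/2).
r to a half first cousin = 0.0625 (half first cousins share one grandparent — one path of length 4: r = (1/2)^4 = 1/16).
r to a full niece or nephew = 0.25 (full aunt/uncle↔niece/nephew: two paths of length 3 through the shared grandparent pair: r = 2·(1/2)^3 = 1/4).
Summing one r·B term per recipient: 3·0.5·0.31 + 1·0.0625·0.48 + 1·0.25·0.501 = 0.62025.
0.62025 < 1.2: the indirect benefit is less than the cost.

No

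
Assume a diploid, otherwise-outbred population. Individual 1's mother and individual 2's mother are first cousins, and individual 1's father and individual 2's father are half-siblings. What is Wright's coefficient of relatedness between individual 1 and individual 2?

Independent pedigree routes through distinct common ancestors add.
Individual 1 and individual 2 are related in two ways: second cousins through their mothers (r = 1/32) and half first cousins through their fathers (r = 1/16).
r = 1/32 + 1/16 = 0.09375.

0.09375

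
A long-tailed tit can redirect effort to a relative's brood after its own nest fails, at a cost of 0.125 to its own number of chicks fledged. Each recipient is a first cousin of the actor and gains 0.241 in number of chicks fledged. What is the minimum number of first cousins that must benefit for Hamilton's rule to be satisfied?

r to a first cousin = 0.125 (first cousins share one grandparent pair — two paths of length 4: r = 2·(1/2)^4 = 1/8).
Hamilton's rule: n·r·B > C  ⇒  n > C/(r·B) = 0.125/(0.125·0.241) = 4.149.
The smallest integer exceeding 4.149 is 5.

5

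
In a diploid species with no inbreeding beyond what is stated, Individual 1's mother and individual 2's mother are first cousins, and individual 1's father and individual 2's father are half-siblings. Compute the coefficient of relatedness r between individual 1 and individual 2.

0.09375

Independent pedigree routes through distinct common ancestors add.
Individual 1 and individual 2 are related in two ways: second cousins through their mothers (r = 1/32) and half first cousins through their fathers (r = 1/16).
r = 1/32 + 1/16 = 3/32 = 0.09375.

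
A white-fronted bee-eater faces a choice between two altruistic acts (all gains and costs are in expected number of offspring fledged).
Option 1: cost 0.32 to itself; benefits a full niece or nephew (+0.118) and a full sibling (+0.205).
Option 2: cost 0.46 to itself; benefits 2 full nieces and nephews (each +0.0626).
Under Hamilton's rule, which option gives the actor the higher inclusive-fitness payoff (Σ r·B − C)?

Option 1

Option 1: r to a full niece or nephew = 0.25.
Option 1: r to a full sibling = 0.5.
Option 1: Σ r·B − C = (1·0.25·0.118 + 1·0.5·0.205) − 0.32 = -0.188.
Option 2: r to a full niece or nephew = 0.25.
Option 2: Σ r·B − C = (2·0.25·0.0626) − 0.46 = -0.4287.
Option 1 has the higher net inclusive-fitness payoff.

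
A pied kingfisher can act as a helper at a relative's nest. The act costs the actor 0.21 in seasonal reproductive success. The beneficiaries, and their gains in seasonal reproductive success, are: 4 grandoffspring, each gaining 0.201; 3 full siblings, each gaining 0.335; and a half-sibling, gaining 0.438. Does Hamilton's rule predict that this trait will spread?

Yes

Hamilton's rule: the trait is favored when the sum of r·B over every recipient exceeds the actor's cost C.
r to a grandoffspring = 0.25 (two parent–offspring links: r = (1/2)^2 = 1/4).
r to a full sibling = 0.5 (full sibs share both parents — two paths of length 2: r = 2·(1/2)^2 = 1/2).
r to a half-sibling = 0.25 (half-sibs share one parent — one path of length 2: r = (1/2)^2 = 1/4).
Summing one r·B term per recipient: 4·0.25·0.201 + 3·0.5·0.335 + 1·0.25·0.438 = 0.813.
0.813 > 0.21: the indirect benefit exceeds the cost.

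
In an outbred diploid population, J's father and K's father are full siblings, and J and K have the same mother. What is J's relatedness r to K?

Relatedness sums over independent paths through distinct common ancestors.
J and K are related in two ways: first cousins through their fathers (r = 1/8) and half-sibs through their shared mother (r = 1/4).
r = 1/8 + 1/4 = 0.375.

0.375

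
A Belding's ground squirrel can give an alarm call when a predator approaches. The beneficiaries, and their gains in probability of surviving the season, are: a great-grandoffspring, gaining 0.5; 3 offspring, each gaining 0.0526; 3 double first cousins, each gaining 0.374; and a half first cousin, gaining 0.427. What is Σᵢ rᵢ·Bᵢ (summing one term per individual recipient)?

0.4485875

r to a great-grandoffspring = 1/8 (three parent–offspring links: r = (1/2)^3 = 1/8).
r to an offspring = 0.5 (one parent–offspring link: r = (1/2)^1 = 1/2).
r to a double first cousin = 1/4 (double first cousins share both grandparent pairs — four paths of length 4: r = 4·(1/2)^4 = 1/4).
r to a half first cousin = 0.0625 (half first cousins share one grandparent — one path of length 4: r = (1/2)^4 = 1/16).
Summing one r·B term per recipient: 1·0.125·0.5 + 3·0.5·0.0526 + 3·0.25·0.374 + 1·0.0625·0.427 = 0.4485875.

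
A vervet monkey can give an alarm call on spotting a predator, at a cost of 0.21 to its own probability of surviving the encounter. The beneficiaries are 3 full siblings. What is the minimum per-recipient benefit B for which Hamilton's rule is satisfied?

0.14

r to a full sibling = 0.5 (full sibs share both parents — two paths of length 2: r = 2·(1/2)^2 = 1/2).
Hamilton's rule with n recipients of equal r: n·r·B > C, so B > C/(n·r) = 0.21/(3·0.5) = 0.14.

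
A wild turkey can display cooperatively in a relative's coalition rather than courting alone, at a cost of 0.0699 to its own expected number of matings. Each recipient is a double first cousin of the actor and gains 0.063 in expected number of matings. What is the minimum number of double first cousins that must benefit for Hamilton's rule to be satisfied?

5

r to a double first cousin = 0.25 (double first cousins share both grandparent pairs — four paths of length 4: r = 4·(1/2)^4 = 1/4).
Hamilton's rule: n·r·B > C  ⇒  n > C/(r·B) = 0.0699/(0.25·0.063) = 4.438.
The smallest integer exceeding 4.438 is 5.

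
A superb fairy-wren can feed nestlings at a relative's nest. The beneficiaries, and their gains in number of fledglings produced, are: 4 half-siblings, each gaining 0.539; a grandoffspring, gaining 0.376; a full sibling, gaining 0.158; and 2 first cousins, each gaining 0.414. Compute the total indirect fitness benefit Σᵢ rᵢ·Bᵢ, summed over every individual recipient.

r to a half-sibling = 0.25 (half-sibs share one parent — one path of length 2: r = (1/2)^2 = 1/4).
r to a grandoffspring = 0.25 (two parent–offspring links: r = (1/2)^2 = 1/4).
r to a full sibling = 1/2 (full sibs share both parents — two paths of length 2: r = 2·(1/2)^2 = 1/2).
r to a first cousin = 0.125 (first cousins share one grandparent pair — two paths of length 4: r = 2·(1/2)^4 = 1/8).
Summing one r·B term per recipient: 4·0.25·0.539 + 1·0.25·0.376 + 1·0.5·0.158 + 2·0.125·0.414 = 0.8155.

0.8155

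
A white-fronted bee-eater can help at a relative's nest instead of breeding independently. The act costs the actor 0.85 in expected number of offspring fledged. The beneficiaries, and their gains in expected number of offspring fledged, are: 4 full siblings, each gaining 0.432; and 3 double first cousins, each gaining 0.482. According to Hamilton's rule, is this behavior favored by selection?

Yes

Hamilton's rule: the trait is favored when the sum of r·B over every recipient exceeds the actor's cost C.
r to a full sibling = 0.5 (full sibs share both parents — two paths of length 2: r = 2·(1/2)^2 = 1/2).
r to a double first cousin = 0.25 (double first cousins share both grandparent pairs — four paths of length 4: r = 4·(1/2)^4 = 1/4).
Summing one r·B term per recipient: 4·0.5·0.432 + 3·0.25·0.482 = 1.2255.
1.2255 > 0.85: the indirect benefit exceeds the cost.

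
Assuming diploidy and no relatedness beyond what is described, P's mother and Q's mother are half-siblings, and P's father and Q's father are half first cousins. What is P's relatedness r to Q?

Independent pedigree routes through distinct common ancestors add.
P and Q are related in two ways: half first cousins through their mothers (r = 1/16) and half second cousins through their fathers (r = 1/64).
r = 1/16 + 1/64 = 0.078125.

0.078125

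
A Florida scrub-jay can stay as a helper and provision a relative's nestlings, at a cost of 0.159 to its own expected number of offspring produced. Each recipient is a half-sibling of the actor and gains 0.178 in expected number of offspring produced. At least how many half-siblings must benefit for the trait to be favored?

4

r to a half-sibling = 0.25 (half-sibs share one parent — one path of length 2: r = (1/2)^2 = 1/4).
Hamilton's rule: n·r·B > C  ⇒  n > C/(r·B) = 0.159/(0.25·0.178) = 3.573.
The smallest integer exceeding 3.573 is 4.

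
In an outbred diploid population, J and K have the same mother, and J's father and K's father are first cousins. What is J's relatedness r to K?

Relatedness sums over independent paths through distinct common ancestors.
J and K are related in two ways: half-sibs through their shared mother (r = 1/4) and second cousins through their fathers (r = 1/32).
r = 1/4 + 1/32 = 0.28125.

0.28125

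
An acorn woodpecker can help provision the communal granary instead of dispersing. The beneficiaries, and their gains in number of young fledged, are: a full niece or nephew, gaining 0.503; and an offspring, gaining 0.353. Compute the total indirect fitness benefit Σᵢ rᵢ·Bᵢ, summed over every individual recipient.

0.30225

r to a full niece or nephew = 0.25 (full aunt/uncle↔niece/nephew: two paths of length 3 through the shared grandparent pair: r = 2·(1/2)^3 = 1/4).
r to an offspring = 0.5 (one parent–offspring link: r = (1/2)^1 = 1/2).
Summing one r·B term per recipient: 1·0.25·0.503 + 1·0.5·0.353 = 0.30225.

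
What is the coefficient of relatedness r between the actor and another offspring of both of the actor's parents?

Each parent–offspring link contributes a factor of 1/2, and independent paths through distinct common ancestors add.
Full sibs share both parents — two paths of length 2: r = 2·(1/2)^2 = 1/2.

0.5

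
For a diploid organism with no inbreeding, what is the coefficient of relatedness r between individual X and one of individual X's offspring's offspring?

Each parent–offspring link contributes a factor of 1/2, and independent paths through distinct common ancestors add.
Two parent–offspring links: r = (1/2)^2 = 1/4.

0.25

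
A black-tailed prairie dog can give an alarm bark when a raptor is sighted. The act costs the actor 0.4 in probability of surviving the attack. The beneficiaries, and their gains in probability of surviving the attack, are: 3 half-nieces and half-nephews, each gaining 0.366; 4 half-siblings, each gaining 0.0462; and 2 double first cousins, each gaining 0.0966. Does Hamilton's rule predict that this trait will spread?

No

Hamilton's rule: the trait is favored when the sum of r·B over every recipient exceeds the actor's cost C.
r to a half-niece or half-nephew = 1/8 (half-aunt/uncle↔niece/nephew: one path of length 3: r = (1/2)^3 = 1/8).
r to a half-sibling = 0.25 (half-sibs share one parent — one path of length 2: r = (1/2)^2 = 1/4).
r to a double first cousin = 1/4 (double first cousins share both grandparent pairs — four paths of length 4: r = 4·(1/2)^4 = 1/4).
Summing one r·B term per recipient: 3·0.125·0.366 + 4·0.25·0.0462 + 2·0.25·0.0966 = 0.23175.
0.23175 < 0.4: the indirect benefit is less than the cost.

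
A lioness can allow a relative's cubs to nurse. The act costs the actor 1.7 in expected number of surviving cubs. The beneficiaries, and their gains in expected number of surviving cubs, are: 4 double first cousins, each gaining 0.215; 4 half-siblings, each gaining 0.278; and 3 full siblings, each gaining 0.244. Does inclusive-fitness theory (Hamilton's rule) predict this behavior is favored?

Hamilton's rule: the trait is favored when the sum of r·B over every recipient exceeds the actor's cost C.
r to a double first cousin = 0.25 (double first cousins share both grandparent pairs — four paths of length 4: r = 4·(1/2)^4 = 1/4).
r to a half-sibling = 0.25 (half-sibs share one parent — one path of length 2: r = (1/2)^2 = 1/4).
r to a full sibling = 1/2 (full sibs share both parents — two paths of length 2: r = 2·(1/2)^2 = 1/2).
Summing one r·B term per recipient: 4·0.25·0.215 + 4·0.25·0.278 + 3·0.5·0.244 = 0.859.
0.859 < 1.7: the indirect benefit is less than the cost.

No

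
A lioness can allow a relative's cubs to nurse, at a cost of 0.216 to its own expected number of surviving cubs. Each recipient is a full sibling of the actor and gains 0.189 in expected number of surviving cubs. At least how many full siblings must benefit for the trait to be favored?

r to a full sibling = 1/2 (full sibs share both parents — two paths of length 2: r = 2·(1/2)^2 = 1/2).
Hamilton's rule: n·r·B > C  ⇒  n > C/(r·B) = 0.216/(0.5·0.189) = 2.286.
The smallest integer exceeding 2.286 is 3.

3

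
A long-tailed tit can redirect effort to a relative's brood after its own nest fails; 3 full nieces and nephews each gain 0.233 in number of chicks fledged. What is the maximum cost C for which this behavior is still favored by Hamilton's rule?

r to a full niece or nephew = 0.25 (full aunt/uncle↔niece/nephew: two paths of length 3 through the shared grandparent pair: r = 2·(1/2)^3 = 1/4).
Hamilton's rule: n·r·B > C, so the trait is favored while C < n·r·B = 3·0.25·0.233 = 0.17475.

0.17475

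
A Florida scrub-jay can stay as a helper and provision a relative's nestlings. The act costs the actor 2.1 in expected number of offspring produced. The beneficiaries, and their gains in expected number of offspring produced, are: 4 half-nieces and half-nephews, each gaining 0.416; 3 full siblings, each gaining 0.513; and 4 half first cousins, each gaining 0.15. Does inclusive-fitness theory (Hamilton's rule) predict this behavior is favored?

Hamilton's rule: the trait is favored when the sum of r·B over every recipient exceeds the actor's cost C.
r to a half-niece or half-nephew = 0.125 (half-aunt/uncle↔niece/nephew: one path of length 3: r = (1/2)^3 = 1/8).
r to a full sibling = 1/2 (full sibs share both parents — two paths of length 2: r = 2·(1/2)^2 = 1/2).
r to a half first cousin = 1/16 (half first cousins share one grandparent — one path of length 4: r = (1/2)^4 = 1/16).
Summing one r·B term per recipient: 4·0.125·0.416 + 3·0.5·0.513 + 4·0.0625·0.15 = 1.015.
1.015 < 2.1: the indirect benefit is less than the cost.

No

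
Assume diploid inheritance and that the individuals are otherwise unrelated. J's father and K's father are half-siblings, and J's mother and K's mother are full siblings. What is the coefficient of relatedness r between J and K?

Wright's path rule: contributions from independent ancestry routes add.
J and K are related in two ways: half first cousins through their fathers (r = 1/16) and first cousins through their mothers (r = 1/8).
r = 1/16 + 1/8 = 0.1875.

0.1875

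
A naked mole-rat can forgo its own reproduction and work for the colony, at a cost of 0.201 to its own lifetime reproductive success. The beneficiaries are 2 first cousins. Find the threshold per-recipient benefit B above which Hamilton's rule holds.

0.804

r to a first cousin = 1/8 (first cousins share one grandparent pair — two paths of length 4: r = 2·(1/2)^4 = 1/8).
Hamilton's rule with n recipients of equal r: n·r·B > C, so B > C/(n·r) = 0.201/(2·0.125) = 0.804.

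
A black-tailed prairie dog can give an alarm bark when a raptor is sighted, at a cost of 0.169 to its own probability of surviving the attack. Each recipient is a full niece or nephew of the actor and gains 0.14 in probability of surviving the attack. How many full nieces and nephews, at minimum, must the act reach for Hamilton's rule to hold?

r to a full niece or nephew = 0.25 (full aunt/uncle↔niece/nephew: two paths of length 3 through the shared grandparent pair: r = 2·(1/2)^3 = 1/4).
Hamilton's rule: n·r·B > C  ⇒  n > C/(r·B) = 0.169/(0.25·0.14) = 4.829.
The smallest integer exceeding 4.829 is 5.

5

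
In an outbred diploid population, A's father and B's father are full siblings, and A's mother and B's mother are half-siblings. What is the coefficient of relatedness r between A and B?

Relatedness sums over independent paths through distinct common ancestors.
A and B are related in two ways: first cousins through their fathers (r = 1/8) and half first cousins through their mothers (r = 1/16).
r = 1/8 + 1/16 = 3/16 = 0.1875.

0.1875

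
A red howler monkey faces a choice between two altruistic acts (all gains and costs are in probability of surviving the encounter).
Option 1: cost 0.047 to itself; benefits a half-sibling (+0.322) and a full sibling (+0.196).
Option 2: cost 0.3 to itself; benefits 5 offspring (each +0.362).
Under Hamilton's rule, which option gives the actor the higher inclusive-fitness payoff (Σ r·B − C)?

Option 1: r to a half-sibling = 0.25.
Option 1: r to a full sibling = 0.5.
Option 1: Σ r·B − C = (1·0.25·0.322 + 1·0.5·0.196) − 0.047 = 0.1315.
Option 2: r to an offspring = 0.5.
Option 2: Σ r·B − C = (5·0.5·0.362) − 0.3 = 0.605.
Option 2 has the higher net inclusive-fitness payoff.

Option 2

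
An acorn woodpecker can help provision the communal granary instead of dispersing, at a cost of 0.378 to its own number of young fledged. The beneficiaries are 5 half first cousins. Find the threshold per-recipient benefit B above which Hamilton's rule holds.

1.2096

r to a half first cousin = 0.0625 (half first cousins share one grandparent — one path of length 4: r = (1/2)^4 = 1/16).
Hamilton's rule with n recipients of equal r: n·r·B > C, so B > C/(n·r) = 0.378/(5·0.0625) = 1.2096.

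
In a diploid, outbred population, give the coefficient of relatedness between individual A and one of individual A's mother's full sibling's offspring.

Each parent–offspring link contributes a factor of 1/2, and independent paths through distinct common ancestors add.
First cousins share one grandparent pair — two paths of length 4: r = 2·(1/2)^4 = 1/8.

0.125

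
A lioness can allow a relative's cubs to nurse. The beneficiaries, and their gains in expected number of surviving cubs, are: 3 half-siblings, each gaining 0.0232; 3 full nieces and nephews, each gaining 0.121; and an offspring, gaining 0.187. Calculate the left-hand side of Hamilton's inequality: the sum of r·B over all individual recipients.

r to a half-sibling = 0.25 (half-sibs share one parent — one path of length 2: r = (1/2)^2 = 1/4).
r to a full niece or nephew = 0.25 (full aunt/uncle↔niece/nephew: two paths of length 3 through the shared grandparent pair: r = 2·(1/2)^3 = 1/4).
r to an offspring = 0.5 (one parent–offspring link: r = (1/2)^1 = 1/2).
Summing one r·B term per recipient: 3·0.25·0.0232 + 3·0.25·0.121 + 1·0.5·0.187 = 0.20165.

0.20165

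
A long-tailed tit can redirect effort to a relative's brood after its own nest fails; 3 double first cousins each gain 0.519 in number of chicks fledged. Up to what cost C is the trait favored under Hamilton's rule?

r to a double first cousin = 1/4 (double first cousins share both grandparent pairs — four paths of length 4: r = 4·(1/2)^4 = 1/4).
Hamilton's rule: n·r·B > C, so the trait is favored while C < n·r·B = 3·0.25·0.519 = 0.38925.

0.38925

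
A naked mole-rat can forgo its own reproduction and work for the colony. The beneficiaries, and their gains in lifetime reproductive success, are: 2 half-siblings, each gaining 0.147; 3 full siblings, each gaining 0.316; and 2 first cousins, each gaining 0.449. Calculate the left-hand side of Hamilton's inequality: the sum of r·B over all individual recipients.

0.65975

r to a half-sibling = 0.25 (half-sibs share one parent — one path of length 2: r = (1/2)^2 = 1/4).
r to a full sibling = 0.5 (full sibs share both parents — two paths of length 2: r = 2·(1/2)^2 = 1/2).
r to a first cousin = 1/8 (first cousins share one grandparent pair — two paths of length 4: r = 2·(1/2)^4 = 1/8).
Summing one r·B term per recipient: 2·0.25·0.147 + 3·0.5·0.316 + 2·0.125·0.449 = 0.65975.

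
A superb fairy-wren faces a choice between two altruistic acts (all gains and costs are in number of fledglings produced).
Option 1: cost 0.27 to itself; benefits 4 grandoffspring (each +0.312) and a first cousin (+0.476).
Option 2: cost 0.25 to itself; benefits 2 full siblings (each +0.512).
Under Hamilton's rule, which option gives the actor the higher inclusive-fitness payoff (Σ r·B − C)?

Option 1: r to a grandoffspring = 0.25.
Option 1: r to a first cousin = 0.125.
Option 1: Σ r·B − C = (4·0.25·0.312 + 1·0.125·0.476) − 0.27 = 0.1015.
Option 2: r to a full sibling = 0.5.
Option 2: Σ r·B − C = (2·0.5·0.512) − 0.25 = 0.262.
Option 2 has the higher net inclusive-fitness payoff.

Option 2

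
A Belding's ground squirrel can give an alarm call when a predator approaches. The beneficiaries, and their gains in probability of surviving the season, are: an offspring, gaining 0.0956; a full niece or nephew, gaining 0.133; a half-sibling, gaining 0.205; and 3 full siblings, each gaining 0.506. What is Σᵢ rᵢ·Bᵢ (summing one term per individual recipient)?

r to an offspring = 1/2 (one parent–offspring link: r = (1/2)^1 = 1/2).
r to a full niece or nephew = 1/4 (full aunt/uncle↔niece/nephew: two paths of length 3 through the shared grandparent pair: r = 2·(1/2)^3 = 1/4).
r to a half-sibling = 0.25 (half-sibs share one parent — one path of length 2: r = (1/2)^2 = 1/4).
r to a full sibling = 0.5 (full sibs share both parents — two paths of length 2: r = 2·(1/2)^2 = 1/2).
Summing one r·B term per recipient: 1·0.5·0.0956 + 1·0.25·0.133 + 1·0.25·0.205 + 3·0.5·0.506 = 0.8913.

0.8913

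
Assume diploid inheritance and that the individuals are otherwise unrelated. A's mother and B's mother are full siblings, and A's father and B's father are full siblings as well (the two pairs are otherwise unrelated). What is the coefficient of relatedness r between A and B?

Independent pedigree routes through distinct common ancestors add.
A and B are related in two ways: first cousins through their mothers (r = 1/8) and first cousins through their fathers (r = 1/8) — i.e. double first cousins.
r = 1/8 + 1/8 = 1/4 = 0.25.

0.25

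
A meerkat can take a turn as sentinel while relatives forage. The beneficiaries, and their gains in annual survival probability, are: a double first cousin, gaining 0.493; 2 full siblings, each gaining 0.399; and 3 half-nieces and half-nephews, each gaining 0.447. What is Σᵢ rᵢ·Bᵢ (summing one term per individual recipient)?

r to a double first cousin = 1/4 (double first cousins share both grandparent pairs — four paths of length 4: r = 4·(1/2)^4 = 1/4).
r to a full sibling = 0.5 (full sibs share both parents — two paths of length 2: r = 2·(1/2)^2 = 1/2).
r to a half-niece or half-nephew = 1/8 (half-aunt/uncle↔niece/nephew: one path of length 3: r = (1/2)^3 = 1/8).
Summing one r·B term per recipient: 1·0.25·0.493 + 2·0.5·0.399 + 3·0.125·0.447 = 0.689875.

0.689875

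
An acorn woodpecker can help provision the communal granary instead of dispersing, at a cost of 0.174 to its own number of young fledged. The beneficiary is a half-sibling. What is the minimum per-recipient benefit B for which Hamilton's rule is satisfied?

r to a half-sibling = 1/4 (half-sibs share one parent — one path of length 2: r = (1/2)^2 = 1/4).
Hamilton's rule with n recipients of equal r: n·r·B > C, so B > C/(n·r) = 0.174/(1·0.25) = 0.696.

0.696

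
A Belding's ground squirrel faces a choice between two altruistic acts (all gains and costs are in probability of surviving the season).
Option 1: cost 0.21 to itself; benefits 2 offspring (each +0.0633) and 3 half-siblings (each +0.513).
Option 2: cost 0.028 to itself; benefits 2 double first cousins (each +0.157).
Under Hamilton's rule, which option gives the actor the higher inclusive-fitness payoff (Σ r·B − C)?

Option 1: r to an offspring = 0.5.
Option 1: r to a half-sibling = 0.25.
Option 1: Σ r·B − C = (2·0.5·0.0633 + 3·0.25·0.513) − 0.21 = 0.23805.
Option 2: r to a double first cousin = 0.25.
Option 2: Σ r·B − C = (2·0.25·0.157) − 0.028 = 0.0505.
Option 1 has the higher net inclusive-fitness payoff.

Option 1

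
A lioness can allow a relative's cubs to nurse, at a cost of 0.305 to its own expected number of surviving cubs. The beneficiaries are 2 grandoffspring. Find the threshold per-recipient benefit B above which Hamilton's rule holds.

0.61

r to a grandoffspring = 0.25 (two parent–offspring links: r = (1/2)^2 = 1/4).
Hamilton's rule with n recipients of equal r: n·r·B > C, so B > C/(n·r) = 0.305/(2·0.25) = 0.61.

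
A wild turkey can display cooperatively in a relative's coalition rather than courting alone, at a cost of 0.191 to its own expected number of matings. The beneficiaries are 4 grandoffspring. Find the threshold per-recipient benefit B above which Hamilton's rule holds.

r to a grandoffspring = 1/4 (two parent–offspring links: r = (1/2)^2 = 1/4).
Hamilton's rule with n recipients of equal r: n·r·B > C, so B > C/(n·r) = 0.191/(4·0.25) = 0.191.

0.191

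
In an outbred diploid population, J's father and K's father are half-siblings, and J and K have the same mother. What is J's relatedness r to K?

Relatedness sums over independent paths through distinct common ancestors.
J and K are related in two ways: half first cousins through their fathers (r = 1/16) and half-sibs through their shared mother (r = 1/4).
r = 1/16 + 1/4 = 0.3125.

0.3125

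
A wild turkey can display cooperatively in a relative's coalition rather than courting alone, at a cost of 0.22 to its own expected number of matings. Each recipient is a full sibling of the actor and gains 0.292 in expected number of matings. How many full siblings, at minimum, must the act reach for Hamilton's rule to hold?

r to a full sibling = 1/2 (full sibs share both parents — two paths of length 2: r = 2·(1/2)^2 = 1/2).
Hamilton's rule: n·r·B > C  ⇒  n > C/(r·B) = 0.22/(0.5·0.292) = 1.507.
The smallest integer exceeding 1.507 is 2.

2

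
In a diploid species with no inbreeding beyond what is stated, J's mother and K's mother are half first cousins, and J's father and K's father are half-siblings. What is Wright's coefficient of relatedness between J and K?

Independent pedigree routes through distinct common ancestors add.
J and K are related in two ways: half second cousins through their mothers (r = 1/64) and half first cousins through their fathers (r = 1/16).
r = 1/64 + 1/16 = 5/64 = 0.078125.

0.078125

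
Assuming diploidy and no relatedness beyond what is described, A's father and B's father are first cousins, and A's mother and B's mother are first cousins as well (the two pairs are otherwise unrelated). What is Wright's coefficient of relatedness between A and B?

0.0625

With two independent routes of shared ancestry, r is the sum of the two contributions.
A and B are related in two ways: second cousins through their fathers (r = 1/32) and second cousins through their mothers (r = 1/32).
r = 1/32 + 1/32 = 1/16 = 0.0625.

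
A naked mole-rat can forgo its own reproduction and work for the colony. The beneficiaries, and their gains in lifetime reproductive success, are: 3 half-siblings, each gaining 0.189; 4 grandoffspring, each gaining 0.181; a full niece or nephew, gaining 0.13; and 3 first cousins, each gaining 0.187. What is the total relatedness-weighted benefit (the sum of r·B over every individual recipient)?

r to a half-sibling = 1/4 (half-sibs share one parent — one path of length 2: r = (1/2)^2 = 1/4).
r to a grandoffspring = 0.25 (two parent–offspring links: r = (1/2)^2 = 1/4).
r to a full niece or nephew = 0.25 (full aunt/uncle↔niece/nephew: two paths of length 3 through the shared grandparent pair: r = 2·(1/2)^3 = 1/4).
r to a first cousin = 1/8 (first cousins share one grandparent pair — two paths of length 4: r = 2·(1/2)^4 = 1/8).
Summing one r·B term per recipient: 3·0.25·0.189 + 4·0.25·0.181 + 1·0.25·0.13 + 3·0.125·0.187 = 0.425375.

0.425375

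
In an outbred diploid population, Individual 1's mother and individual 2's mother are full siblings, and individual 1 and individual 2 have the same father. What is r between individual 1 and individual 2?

Independent pedigree routes through distinct common ancestors add.
Individual 1 and individual 2 are related in two ways: first cousins through their mothers (r = 1/8) and half-sibs through their shared father (r = 1/4).
r = 1/8 + 1/4 = 3/8 = 0.375.

0.375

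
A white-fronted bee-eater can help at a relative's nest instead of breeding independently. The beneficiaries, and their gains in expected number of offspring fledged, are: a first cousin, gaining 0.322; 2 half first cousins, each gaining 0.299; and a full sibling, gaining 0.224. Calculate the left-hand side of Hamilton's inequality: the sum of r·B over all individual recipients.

r to a first cousin = 1/8 (first cousins share one grandparent pair — two paths of length 4: r = 2·(1/2)^4 = 1/8).
r to a half first cousin = 1/16 (half first cousins share one grandparent — one path of length 4: r = (1/2)^4 = 1/16).
r to a full sibling = 0.5 (full sibs share both parents — two paths of length 2: r = 2·(1/2)^2 = 1/2).
Summing one r·B term per recipient: 1·0.125·0.322 + 2·0.0625·0.299 + 1·0.5·0.224 = 0.189625.

0.189625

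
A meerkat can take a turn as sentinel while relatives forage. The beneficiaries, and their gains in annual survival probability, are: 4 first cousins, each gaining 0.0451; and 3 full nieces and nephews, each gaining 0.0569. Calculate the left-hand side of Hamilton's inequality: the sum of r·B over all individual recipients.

0.065225

r to a first cousin = 1/8 (first cousins share one grandparent pair — two paths of length 4: r = 2·(1/2)^4 = 1/8).
r to a full niece or nephew = 0.25 (full aunt/uncle↔niece/nephew: two paths of length 3 through the shared grandparent pair: r = 2·(1/2)^3 = 1/4).
Summing one r·B term per recipient: 4·0.125·0.0451 + 3·0.25·0.0569 = 0.065225.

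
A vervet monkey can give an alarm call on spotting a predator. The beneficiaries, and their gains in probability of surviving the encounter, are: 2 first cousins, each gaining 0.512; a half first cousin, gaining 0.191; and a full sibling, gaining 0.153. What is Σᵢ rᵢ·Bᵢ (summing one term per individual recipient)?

r to a first cousin = 1/8 (first cousins share one grandparent pair — two paths of length 4: r = 2·(1/2)^4 = 1/8).
r to a half first cousin = 0.0625 (half first cousins share one grandparent — one path of length 4: r = (1/2)^4 = 1/16).
r to a full sibling = 1/2 (full sibs share both parents — two paths of length 2: r = 2·(1/2)^2 = 1/2).
Summing one r·B term per recipient: 2·0.125·0.512 + 1·0.0625·0.191 + 1·0.5·0.153 = 0.2164375.

0.2164375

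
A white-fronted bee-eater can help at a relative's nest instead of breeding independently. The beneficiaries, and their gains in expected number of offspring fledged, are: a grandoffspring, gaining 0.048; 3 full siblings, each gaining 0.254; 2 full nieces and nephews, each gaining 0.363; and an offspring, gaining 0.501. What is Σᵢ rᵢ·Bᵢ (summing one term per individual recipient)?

0.825

r to a grandoffspring = 0.25 (two parent–offspring links: r = (1/2)^2 = 1/4).
r to a full sibling = 1/2 (full sibs share both parents — two paths of length 2: r = 2·(1/2)^2 = 1/2).
r to a full niece or nephew = 1/4 (full aunt/uncle↔niece/nephew: two paths of length 3 through the shared grandparent pair: r = 2·(1/2)^3 = 1/4).
r to an offspring = 0.5 (one parent–offspring link: r = (1/2)^1 = 1/2).
Summing one r·B term per recipient: 1·0.25·0.048 + 3·0.5·0.254 + 2·0.25·0.363 + 1·0.5·0.501 = 0.825.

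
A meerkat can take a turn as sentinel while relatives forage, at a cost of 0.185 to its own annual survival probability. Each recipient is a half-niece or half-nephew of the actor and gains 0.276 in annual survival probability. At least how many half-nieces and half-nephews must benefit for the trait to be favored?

r to a half-niece or half-nephew = 0.125 (half-aunt/uncle↔niece/nephew: one path of length 3: r = (1/2)^3 = 1/8).
Hamilton's rule: n·r·B > C  ⇒  n > C/(r·B) = 0.185/(0.125·0.276) = 5.362.
The smallest integer exceeding 5.362 is 6.

6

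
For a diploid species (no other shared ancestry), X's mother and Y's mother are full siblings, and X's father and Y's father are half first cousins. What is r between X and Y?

0.140625

Relatedness sums over independent paths through distinct common ancestors.
X and Y are related in two ways: first cousins through their mothers (r = 1/8) and half second cousins through their fathers (r = 1/64).
r = 1/8 + 1/64 = 0.140625.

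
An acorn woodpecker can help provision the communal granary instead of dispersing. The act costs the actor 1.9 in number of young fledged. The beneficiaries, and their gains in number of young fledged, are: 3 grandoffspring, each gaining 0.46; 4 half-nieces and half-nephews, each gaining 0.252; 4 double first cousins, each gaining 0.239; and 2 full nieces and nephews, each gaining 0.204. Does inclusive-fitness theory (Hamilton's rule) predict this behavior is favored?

Hamilton's rule: the trait is favored when the sum of r·B over every recipient exceeds the actor's cost C.
r to a grandoffspring = 0.25 (two parent–offspring links: r = (1/2)^2 = 1/4).
r to a half-niece or half-nephew = 1/8 (half-aunt/uncle↔niece/nephew: one path of length 3: r = (1/2)^3 = 1/8).
r to a double first cousin = 0.25 (double first cousins share both grandparent pairs — four paths of length 4: r = 4·(1/2)^4 = 1/4).
r to a full niece or nephew = 1/4 (full aunt/uncle↔niece/nephew: two paths of length 3 through the shared grandparent pair: r = 2·(1/2)^3 = 1/4).
Summing one r·B term per recipient: 3·0.25·0.46 + 4·0.125·0.252 + 4·0.25·0.239 + 2·0.25·0.204 = 0.812.
0.812 < 1.9: the indirect benefit is less than the cost.

No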